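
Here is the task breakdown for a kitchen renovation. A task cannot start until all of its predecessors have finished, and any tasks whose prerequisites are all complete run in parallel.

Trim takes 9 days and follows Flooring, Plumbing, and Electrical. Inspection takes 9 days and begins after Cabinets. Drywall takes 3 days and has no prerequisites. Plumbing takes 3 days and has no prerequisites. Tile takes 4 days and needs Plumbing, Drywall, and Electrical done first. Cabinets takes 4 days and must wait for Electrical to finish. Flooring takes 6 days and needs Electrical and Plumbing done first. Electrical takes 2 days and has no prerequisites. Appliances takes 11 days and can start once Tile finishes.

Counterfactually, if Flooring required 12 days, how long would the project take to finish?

24

The binding path is Plumbing→Flooring→Trim = 3+6+9 = 18; finish at 18 days.
Flooring lies on that path, so at 12 days the path becomes 24 days.
No other chain overtakes it, so the finish is 24 days.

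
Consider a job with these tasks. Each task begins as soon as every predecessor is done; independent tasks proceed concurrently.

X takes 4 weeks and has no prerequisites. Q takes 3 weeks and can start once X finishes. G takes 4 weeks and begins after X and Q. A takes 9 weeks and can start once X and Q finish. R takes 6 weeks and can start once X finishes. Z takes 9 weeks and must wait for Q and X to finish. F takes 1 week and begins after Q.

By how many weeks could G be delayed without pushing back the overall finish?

5

X→Q→A = 4+3+9 = 16 sets the makespan at 16 weeks.
The longest chain containing G totals 11 weeks.
So G can slip 16 − 11 = 5 weeks.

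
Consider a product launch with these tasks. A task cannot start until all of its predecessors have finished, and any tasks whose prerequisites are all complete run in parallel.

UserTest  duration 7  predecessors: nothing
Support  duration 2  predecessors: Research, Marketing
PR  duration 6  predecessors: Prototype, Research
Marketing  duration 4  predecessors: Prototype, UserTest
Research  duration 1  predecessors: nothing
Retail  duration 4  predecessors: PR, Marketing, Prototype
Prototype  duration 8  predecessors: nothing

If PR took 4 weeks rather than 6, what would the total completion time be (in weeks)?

16

Critical path before the change: Prototype→PR→Retail = 8+6+4 = 18 giving 18 weeks.
Since PR is critical, the -2 change carries straight to that chain (now 16 weeks).
Now Prototype→Marketing→Retail = 8+4+4 = 16 is longest, so the finish becomes 16 weeks.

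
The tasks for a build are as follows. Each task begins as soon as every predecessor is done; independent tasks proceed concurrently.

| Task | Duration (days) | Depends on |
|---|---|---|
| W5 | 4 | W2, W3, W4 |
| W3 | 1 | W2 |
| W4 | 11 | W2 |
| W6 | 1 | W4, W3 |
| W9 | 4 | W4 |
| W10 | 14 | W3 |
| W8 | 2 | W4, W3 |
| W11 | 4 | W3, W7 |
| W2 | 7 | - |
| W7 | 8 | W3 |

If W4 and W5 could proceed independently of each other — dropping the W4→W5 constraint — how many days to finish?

22

Original critical path: W2→W3→W10 = 7+1+14 = 22 ⇒ 22 days.
Without W4→W5, W5's earliest start moves from 18 to 8.
The longest chain is now W2→W3→W10 = 7+1+14 = 22, so the plan takes 22 days.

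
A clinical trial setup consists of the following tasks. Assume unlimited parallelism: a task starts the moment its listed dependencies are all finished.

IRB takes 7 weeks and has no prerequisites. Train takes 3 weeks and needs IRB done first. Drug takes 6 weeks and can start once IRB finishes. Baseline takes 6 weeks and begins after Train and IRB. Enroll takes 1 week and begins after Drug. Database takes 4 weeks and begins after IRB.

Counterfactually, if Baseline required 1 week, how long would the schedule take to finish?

14

Actual critical path: IRB→Train→Baseline = 7+3+6 = 16 ⇒ 16 weeks.
Baseline is on the critical path; changing it to 1 makes that path 11 weeks.
New critical path: IRB→Drug→Enroll = 7+6+1 = 14 ⇒ 14 weeks.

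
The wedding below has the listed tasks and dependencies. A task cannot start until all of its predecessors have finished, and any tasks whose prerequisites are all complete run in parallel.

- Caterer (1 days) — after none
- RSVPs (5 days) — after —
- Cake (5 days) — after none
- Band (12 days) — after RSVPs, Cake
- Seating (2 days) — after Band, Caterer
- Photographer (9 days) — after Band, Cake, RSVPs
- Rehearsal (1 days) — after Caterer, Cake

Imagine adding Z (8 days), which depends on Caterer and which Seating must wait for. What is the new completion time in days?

26

Originally the plan takes 26 days.
With Z inserted, Seating now waits for max(Band, Caterer, Z).
New critical path: RSVPs→Band→Photographer = 5+12+9 = 26 ⇒ 26 days.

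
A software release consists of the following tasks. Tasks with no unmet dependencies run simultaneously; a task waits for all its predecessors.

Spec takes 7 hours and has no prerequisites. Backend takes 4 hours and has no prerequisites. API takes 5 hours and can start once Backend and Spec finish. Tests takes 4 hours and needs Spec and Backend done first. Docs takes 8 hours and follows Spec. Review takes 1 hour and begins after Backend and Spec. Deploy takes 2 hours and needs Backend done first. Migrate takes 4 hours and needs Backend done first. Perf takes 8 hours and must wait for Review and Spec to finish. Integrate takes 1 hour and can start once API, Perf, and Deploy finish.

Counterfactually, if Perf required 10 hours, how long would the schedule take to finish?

19

As given, the longest chain is Spec→Review→Perf→Integrate = 7+1+8+1 = 17, so the finish is 17 hours.
Since Perf is critical, the +2 change carries straight to that chain (now 19 hours).
That remains the longest chain; total 19 hours.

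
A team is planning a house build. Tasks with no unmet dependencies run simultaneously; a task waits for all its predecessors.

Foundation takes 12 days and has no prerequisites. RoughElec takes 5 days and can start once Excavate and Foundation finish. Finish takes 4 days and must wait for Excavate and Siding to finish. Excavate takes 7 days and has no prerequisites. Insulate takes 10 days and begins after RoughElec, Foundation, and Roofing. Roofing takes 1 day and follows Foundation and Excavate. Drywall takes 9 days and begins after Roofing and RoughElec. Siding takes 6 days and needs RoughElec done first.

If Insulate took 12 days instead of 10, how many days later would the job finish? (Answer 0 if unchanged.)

Baseline: Foundation→RoughElec→Insulate = 12+5+10 = 27 → 27 days.
Since Insulate is critical, the +2 change carries straight to that chain (now 29 days).
That remains the longest chain; total 29 days.
Change in finish: 29 − 27 = +2 days.

2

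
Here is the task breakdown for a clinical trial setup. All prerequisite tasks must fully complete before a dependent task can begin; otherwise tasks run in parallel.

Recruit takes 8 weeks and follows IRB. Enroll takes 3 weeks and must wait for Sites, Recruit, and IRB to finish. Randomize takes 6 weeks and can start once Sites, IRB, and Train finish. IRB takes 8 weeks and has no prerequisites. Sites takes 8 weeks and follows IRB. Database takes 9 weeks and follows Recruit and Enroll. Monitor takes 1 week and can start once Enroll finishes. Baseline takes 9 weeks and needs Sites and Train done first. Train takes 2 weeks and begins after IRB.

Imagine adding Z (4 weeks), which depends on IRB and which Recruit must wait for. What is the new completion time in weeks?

Originally the job takes 28 weeks.
With Z inserted, Recruit now waits for max(IRB, Z).
New critical path: IRB→Z→Recruit→Enroll→Database = 8+4+8+3+9 = 32 ⇒ 32 weeks.

32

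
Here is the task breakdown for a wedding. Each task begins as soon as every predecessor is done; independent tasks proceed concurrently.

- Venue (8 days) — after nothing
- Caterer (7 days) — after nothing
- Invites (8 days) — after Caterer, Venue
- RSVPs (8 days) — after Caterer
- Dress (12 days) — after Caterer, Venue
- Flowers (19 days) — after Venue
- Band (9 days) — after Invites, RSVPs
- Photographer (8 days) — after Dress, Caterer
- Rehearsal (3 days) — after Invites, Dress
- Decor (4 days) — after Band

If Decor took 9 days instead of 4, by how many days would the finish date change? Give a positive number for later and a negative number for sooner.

As given, the longest chain is Venue→Invites→Band→Decor = 8+8+9+4 = 29, so the finish is 29 days.
Since Decor is critical, the +5 change carries straight to that chain (now 34 days).
The critical path is still Venue→Invites→Band→Decor; finish is now 34 days.
Change in finish: 34 − 29 = +5 days.

5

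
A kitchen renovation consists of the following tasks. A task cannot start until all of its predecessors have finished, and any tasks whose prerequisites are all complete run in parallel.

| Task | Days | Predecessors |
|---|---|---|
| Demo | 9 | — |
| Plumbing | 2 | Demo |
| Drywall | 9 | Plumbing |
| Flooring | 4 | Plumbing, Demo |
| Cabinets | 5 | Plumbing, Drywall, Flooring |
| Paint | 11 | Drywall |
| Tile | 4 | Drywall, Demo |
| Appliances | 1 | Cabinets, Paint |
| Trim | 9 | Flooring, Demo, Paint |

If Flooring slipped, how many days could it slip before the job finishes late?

Critical path: Demo→Plumbing→Drywall→Paint→Trim = 9+2+9+11+9 = 40, so the finish is 40 days.
The longest chain containing Flooring totals 24 days.
So Flooring can slip 31 − 15 = 16 days.

16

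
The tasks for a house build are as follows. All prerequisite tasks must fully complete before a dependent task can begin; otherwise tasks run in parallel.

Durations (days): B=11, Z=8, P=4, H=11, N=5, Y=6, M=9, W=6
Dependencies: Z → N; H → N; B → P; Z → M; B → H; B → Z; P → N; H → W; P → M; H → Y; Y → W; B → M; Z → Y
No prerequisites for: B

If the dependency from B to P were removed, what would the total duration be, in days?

With the dependency in place, B→H→Y→W = 11+11+6+6 = 34 sets the finish at 34 days.
Without B→P, P's earliest start moves from 11 to 0.
After: B→H→Y→W = 11+11+6+6 = 34 → 34 days.

34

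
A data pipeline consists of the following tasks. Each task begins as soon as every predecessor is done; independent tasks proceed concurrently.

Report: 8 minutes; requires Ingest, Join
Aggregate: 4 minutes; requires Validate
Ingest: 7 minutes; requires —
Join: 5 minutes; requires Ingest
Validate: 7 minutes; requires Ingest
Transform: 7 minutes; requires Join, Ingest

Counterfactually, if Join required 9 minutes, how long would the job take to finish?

As given, the longest chain is Ingest→Join→Report = 7+5+8 = 20, so the finish is 20 minutes.
Since Join is critical, the +4 change carries straight to that chain (now 24 minutes).
The critical path is still Ingest→Join→Report; finish is now 24 minutes.

24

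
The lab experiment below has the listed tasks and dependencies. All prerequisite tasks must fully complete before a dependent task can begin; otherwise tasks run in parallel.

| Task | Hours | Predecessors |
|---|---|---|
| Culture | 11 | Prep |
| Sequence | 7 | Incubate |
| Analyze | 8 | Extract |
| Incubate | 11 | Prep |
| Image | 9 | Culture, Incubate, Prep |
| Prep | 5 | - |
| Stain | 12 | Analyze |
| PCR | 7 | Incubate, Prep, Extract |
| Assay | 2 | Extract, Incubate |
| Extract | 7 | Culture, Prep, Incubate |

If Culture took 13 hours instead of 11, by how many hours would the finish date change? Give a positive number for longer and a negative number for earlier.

Baseline: Prep→Culture→Extract→Analyze→Stain = 5+11+7+8+12 = 43 → 43 hours.
Since Culture is critical, the +2 change carries straight to that chain (now 45 hours).
That remains the longest chain; total 45 hours.
Change in finish: 45 − 43 = +2 hours.

2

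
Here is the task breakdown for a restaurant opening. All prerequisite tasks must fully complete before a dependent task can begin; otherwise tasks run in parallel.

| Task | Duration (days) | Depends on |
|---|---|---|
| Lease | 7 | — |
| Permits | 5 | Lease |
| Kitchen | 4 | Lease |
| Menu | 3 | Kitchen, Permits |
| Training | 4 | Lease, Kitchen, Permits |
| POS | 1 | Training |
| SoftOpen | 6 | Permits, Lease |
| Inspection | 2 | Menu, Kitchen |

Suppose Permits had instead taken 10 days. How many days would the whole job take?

Actual critical path: Lease→Permits→SoftOpen = 7+5+6 = 18 ⇒ 18 days.
Since Permits is critical, the +5 change carries straight to that chain (now 23 days).
That remains the longest chain; total 23 days.

23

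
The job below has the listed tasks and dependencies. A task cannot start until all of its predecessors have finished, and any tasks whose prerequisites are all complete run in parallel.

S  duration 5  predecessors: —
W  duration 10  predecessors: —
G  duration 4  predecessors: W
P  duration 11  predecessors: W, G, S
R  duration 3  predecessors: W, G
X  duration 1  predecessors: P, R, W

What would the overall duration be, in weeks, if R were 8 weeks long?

Actual critical path: W→G→P→X = 10+4+11+1 = 26 ⇒ 26 weeks.
R has 8 weeks of float (longest path through it is 18).
The critical path is still W→G→P→X; finish is now 26 weeks.

26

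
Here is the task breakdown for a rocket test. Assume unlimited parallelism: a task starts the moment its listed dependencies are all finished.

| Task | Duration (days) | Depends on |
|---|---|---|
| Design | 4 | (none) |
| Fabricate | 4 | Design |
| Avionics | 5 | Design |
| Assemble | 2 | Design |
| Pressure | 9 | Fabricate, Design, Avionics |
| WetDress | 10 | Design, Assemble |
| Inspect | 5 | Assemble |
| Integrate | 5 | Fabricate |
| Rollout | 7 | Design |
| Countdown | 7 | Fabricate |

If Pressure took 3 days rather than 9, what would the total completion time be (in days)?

16

Critical path before the change: Design→Avionics→Pressure = 4+5+9 = 18 giving 18 days.
Since Pressure is critical, the -6 change carries straight to that chain (now 12 days).
Now Design→Assemble→WetDress = 4+2+10 = 16 is longest, so the finish becomes 16 days.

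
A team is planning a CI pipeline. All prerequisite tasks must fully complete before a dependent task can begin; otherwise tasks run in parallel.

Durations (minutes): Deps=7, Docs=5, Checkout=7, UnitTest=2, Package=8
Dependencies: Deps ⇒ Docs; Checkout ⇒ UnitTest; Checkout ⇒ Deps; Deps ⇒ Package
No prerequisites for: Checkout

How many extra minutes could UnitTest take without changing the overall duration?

13

Checkout→Deps→Package = 7+7+8 = 22 sets the makespan at 22 minutes.
Longest path through UnitTest: 9 minutes (earliest finish 9, latest finish 22).
So UnitTest can slip 22 − 9 = 13 minutes.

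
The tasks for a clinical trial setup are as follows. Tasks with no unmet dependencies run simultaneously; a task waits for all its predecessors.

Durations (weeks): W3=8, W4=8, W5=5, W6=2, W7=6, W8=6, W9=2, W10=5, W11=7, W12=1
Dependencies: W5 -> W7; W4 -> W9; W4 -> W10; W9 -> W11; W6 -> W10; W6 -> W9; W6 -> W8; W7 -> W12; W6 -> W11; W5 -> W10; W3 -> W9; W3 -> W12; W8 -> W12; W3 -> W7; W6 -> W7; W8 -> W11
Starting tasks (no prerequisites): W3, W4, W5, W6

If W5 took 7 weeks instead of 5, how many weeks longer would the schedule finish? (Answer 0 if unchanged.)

As given, the longest chain is W3→W9→W11 = 8+2+7 = 17, so the finish is 17 weeks.
W5 is off the critical path — its longest chain is 12 weeks, giving 5 of slack.
That remains the longest chain; total 17 weeks.
Change in finish: 17 − 17 = +0 weeks.

0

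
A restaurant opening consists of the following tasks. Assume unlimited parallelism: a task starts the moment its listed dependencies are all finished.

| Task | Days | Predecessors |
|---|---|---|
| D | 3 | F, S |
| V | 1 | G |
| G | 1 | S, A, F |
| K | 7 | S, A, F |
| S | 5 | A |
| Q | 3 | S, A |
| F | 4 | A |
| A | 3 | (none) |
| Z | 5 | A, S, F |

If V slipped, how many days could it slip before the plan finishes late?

The longest chain is A→S→K = 3+5+7 = 15; overall finish 15 days.
V finishes as early as 10 and must finish by 15.
So V can slip 15 − 10 = 5 days.

5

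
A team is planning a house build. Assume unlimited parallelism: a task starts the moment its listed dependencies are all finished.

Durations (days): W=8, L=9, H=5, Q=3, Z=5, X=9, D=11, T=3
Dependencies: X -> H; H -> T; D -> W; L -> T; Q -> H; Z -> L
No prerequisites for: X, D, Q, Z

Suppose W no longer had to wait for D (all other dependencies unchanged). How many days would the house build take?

17

Before: longest chain D→W = 11+8 = 19, finish 19.
Without D→W, W's earliest start moves from 11 to 0.
The longest chain is now X→H→T = 9+5+3 = 17, so the house build takes 17 days.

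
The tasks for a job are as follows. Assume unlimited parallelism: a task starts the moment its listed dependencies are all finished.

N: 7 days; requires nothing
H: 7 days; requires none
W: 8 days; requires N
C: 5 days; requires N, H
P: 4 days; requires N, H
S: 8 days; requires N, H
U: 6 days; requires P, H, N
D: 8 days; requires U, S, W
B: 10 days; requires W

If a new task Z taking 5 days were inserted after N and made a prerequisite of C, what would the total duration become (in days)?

25

Originally the schedule takes 25 days.
With Z inserted, C now waits for max(N, H, Z).
New critical path: N→W→B = 7+8+10 = 25 ⇒ 25 days.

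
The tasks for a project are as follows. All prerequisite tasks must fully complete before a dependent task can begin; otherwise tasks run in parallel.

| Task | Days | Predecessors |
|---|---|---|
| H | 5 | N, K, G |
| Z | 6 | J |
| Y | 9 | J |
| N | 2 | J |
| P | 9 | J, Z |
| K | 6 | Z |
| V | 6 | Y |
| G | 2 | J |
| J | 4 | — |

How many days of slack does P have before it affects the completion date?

J→Z→K→H = 4+6+6+5 = 21 sets the makespan at 21 days.
The longest chain containing P totals 19 days.
Float = 21 − 19 = 2.

2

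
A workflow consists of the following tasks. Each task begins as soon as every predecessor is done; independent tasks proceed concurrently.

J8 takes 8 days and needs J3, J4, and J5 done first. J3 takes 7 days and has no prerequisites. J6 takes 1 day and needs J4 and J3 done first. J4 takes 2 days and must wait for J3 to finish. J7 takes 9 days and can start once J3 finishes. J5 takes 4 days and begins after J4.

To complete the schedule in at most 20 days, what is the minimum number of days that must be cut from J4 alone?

Current finish: 21 days; target: 20.
J4 is on every critical path, so each day cut from J4 cuts the finish by one (this holds down to a finish of 20).
Need 21 − 20 = 1 day off J4 → J4 becomes 1 day, finish becomes 20.

1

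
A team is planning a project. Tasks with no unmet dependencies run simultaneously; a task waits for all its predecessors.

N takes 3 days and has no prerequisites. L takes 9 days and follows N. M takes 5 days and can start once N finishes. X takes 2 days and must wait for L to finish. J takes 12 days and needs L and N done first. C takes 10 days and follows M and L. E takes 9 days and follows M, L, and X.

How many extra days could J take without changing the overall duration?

The longest chain is N→L→J = 3+9+12 = 24; overall finish 24 days.
J finishes as early as 24 and must finish by 24.
So J can slip 24 − 24 = 0 days.

0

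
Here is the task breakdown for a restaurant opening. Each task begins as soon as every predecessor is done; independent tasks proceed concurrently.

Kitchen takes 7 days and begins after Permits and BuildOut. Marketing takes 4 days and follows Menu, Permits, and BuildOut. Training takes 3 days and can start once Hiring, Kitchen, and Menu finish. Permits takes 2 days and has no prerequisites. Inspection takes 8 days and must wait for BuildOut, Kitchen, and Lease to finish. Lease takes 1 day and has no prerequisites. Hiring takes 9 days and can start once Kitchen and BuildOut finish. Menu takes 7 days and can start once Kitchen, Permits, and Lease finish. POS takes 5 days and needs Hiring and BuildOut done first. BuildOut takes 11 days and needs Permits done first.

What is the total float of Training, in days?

Permits→BuildOut→Kitchen→Hiring→POS = 2+11+7+9+5 = 34 sets the makespan at 34 days.
Training finishes as early as 32 and must finish by 34.
Float = 34 − 32 = 2.

2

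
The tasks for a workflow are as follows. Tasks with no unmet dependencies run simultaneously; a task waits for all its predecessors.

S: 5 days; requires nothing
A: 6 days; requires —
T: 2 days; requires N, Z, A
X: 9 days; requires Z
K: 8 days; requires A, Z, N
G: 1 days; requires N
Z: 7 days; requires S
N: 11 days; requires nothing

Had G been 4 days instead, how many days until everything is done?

Actual critical path: S→Z→X = 5+7+9 = 21 ⇒ 21 days.
G is off the critical path — its longest chain is 12 days, giving 9 of slack.
The critical path is still S→Z→X; finish is now 21 days.

21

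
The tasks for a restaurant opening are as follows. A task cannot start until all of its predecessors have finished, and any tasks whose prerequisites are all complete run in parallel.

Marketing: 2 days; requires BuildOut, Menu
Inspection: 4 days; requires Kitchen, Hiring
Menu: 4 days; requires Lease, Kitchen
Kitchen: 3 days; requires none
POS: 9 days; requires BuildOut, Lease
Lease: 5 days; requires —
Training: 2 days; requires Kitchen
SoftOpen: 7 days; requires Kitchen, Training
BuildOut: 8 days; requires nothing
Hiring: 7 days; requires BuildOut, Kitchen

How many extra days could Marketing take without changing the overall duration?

The longest chain is BuildOut→Hiring→Inspection = 8+7+4 = 19; overall finish 19 days.
The longest chain containing Marketing totals 11 days.
Slack of Marketing = 17 − 9 = 8 days.

8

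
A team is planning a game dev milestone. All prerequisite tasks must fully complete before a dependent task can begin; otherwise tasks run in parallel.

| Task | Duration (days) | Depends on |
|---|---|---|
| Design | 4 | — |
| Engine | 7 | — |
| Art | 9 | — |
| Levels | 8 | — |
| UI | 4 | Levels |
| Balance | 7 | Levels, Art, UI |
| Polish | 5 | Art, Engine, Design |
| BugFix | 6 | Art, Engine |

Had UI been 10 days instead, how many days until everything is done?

Critical path before the change: Levels→UI→Balance = 8+4+7 = 19 giving 19 days.
UI lies on that path, so at 10 days the path becomes 25 days.
That remains the longest chain; total 25 days.

25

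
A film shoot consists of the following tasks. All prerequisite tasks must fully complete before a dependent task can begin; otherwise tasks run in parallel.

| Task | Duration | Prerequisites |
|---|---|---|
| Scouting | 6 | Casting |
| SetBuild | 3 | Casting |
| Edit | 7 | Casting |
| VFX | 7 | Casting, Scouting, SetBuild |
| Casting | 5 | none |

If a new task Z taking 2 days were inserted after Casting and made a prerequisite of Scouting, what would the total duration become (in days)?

Originally the plan takes 18 days.
With Z inserted, Scouting now waits for max(Casting, Z).
New critical path: Casting→Z→Scouting→VFX = 5+2+6+7 = 20 ⇒ 20 days.

20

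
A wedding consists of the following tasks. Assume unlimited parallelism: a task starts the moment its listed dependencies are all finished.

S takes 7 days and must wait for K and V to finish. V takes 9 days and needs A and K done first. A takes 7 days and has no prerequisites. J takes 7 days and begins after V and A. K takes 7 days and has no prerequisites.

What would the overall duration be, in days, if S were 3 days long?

23

The binding path is A→V→S = 7+9+7 = 23; finish at 23 days.
Since S is critical, the -4 change carries straight to that chain (now 19 days).
Now A→V→J = 7+9+7 = 23 is longest, so the finish becomes 23 days.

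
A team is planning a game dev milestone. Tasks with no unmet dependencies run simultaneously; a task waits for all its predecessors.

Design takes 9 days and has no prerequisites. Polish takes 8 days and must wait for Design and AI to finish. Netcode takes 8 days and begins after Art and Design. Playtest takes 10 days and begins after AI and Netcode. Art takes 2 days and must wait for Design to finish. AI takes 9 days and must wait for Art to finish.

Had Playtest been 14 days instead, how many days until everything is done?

34

As given, the longest chain is Design→Art→AI→Playtest = 9+2+9+10 = 30, so the finish is 30 days.
Playtest is on the critical path; changing it to 14 makes that path 34 days.
No other chain overtakes it, so the finish is 34 days.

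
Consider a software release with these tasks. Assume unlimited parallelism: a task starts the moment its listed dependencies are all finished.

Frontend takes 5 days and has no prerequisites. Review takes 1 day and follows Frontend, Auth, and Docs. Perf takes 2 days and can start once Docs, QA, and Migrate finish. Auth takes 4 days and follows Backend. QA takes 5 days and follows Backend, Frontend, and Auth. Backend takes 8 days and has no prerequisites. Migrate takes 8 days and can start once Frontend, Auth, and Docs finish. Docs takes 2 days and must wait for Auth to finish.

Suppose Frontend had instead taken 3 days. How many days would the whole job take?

The binding path is Backend→Auth→Docs→Migrate→Perf = 8+4+2+8+2 = 24; finish at 24 days.
The longest path through Frontend is only 15 days, so Frontend has float 9.
That remains the longest chain; total 24 days.

24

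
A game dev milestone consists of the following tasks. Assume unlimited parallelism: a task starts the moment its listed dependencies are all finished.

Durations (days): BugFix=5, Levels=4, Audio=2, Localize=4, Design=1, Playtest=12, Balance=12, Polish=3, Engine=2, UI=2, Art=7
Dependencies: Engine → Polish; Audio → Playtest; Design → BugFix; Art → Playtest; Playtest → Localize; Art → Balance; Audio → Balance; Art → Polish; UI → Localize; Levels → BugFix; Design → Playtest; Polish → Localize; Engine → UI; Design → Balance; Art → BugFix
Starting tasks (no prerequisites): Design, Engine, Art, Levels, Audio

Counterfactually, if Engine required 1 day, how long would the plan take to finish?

23

The binding path is Art→Playtest→Localize = 7+12+4 = 23; finish at 23 days.
Engine is off the critical path — its longest chain is 9 days, giving 14 of slack.
The critical path is still Art→Playtest→Localize; finish is now 23 days.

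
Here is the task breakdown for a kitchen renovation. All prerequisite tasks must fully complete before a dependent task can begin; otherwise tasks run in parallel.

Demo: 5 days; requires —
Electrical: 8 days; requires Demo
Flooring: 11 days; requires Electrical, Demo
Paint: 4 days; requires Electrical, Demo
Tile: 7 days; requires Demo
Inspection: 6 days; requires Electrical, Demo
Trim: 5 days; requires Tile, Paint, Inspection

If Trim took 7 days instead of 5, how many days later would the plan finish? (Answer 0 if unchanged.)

Actual critical path: Demo→Electrical→Inspection→Trim = 5+8+6+5 = 24 ⇒ 24 days.
Trim is on the critical path; changing it to 7 makes that path 26 days.
The critical path is still Demo→Electrical→Inspection→Trim; finish is now 26 days.
Change in finish: 26 − 24 = +2 days.

2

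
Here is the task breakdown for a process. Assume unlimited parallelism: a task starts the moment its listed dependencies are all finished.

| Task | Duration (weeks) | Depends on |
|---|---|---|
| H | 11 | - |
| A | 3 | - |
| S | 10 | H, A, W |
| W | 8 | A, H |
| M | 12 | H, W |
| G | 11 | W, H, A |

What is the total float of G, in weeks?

1

Critical path: H→W→M = 11+8+12 = 31, so the finish is 31 weeks.
G finishes as early as 30 and must finish by 31.
So G can slip 31 − 30 = 1 week.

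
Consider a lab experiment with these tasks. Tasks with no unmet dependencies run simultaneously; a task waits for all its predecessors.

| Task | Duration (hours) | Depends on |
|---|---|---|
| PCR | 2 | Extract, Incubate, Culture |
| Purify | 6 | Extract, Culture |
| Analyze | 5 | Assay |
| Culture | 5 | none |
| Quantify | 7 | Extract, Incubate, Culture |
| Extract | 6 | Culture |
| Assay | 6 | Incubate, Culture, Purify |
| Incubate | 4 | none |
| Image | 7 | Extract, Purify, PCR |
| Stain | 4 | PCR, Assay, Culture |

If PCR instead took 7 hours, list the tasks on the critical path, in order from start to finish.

Actual critical path: Culture→Extract→Purify→Assay→Analyze = 5+6+6+6+5 = 28 ⇒ 28 hours.
The longest path through PCR is only 20 hours, so PCR has float 8.
The critical path is still Culture→Extract→Purify→Assay→Analyze; finish is now 28 hours.

Culture, Extract, Purify, Assay, Analyze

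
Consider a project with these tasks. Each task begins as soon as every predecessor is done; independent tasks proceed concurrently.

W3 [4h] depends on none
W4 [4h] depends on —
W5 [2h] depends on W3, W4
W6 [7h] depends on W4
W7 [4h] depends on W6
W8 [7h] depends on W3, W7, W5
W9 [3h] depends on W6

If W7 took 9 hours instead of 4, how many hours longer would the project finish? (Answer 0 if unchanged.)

5

Actual critical path: W4→W6→W7→W8 = 4+7+4+7 = 22 ⇒ 22 hours.
W7 is on the critical path; changing it to 9 makes that path 27 hours.
No other chain overtakes it, so the finish is 27 hours.
Change in finish: 27 − 22 = +5 hours.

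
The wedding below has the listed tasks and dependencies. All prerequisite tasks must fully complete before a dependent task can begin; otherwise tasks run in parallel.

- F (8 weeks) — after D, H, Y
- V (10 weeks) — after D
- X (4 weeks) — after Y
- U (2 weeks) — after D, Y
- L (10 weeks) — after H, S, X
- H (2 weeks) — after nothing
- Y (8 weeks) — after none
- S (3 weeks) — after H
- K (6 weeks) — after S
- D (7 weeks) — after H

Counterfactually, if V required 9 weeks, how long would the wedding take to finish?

22

Critical path before the change: Y→X→L = 8+4+10 = 22 giving 22 weeks.
V is off the critical path — its longest chain is 19 weeks, giving 3 of slack.
The critical path is still Y→X→L; finish is now 22 weeks.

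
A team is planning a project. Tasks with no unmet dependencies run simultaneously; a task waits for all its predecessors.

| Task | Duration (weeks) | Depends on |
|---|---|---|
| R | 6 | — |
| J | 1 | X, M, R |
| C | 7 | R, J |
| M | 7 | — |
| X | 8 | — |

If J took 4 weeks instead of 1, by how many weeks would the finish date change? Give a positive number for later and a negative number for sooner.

As given, the longest chain is X→J→C = 8+1+7 = 16, so the finish is 16 weeks.
J is on the critical path; changing it to 4 makes that path 19 weeks.
No other chain overtakes it, so the finish is 19 weeks.
Change in finish: 19 − 16 = +3 weeks.

3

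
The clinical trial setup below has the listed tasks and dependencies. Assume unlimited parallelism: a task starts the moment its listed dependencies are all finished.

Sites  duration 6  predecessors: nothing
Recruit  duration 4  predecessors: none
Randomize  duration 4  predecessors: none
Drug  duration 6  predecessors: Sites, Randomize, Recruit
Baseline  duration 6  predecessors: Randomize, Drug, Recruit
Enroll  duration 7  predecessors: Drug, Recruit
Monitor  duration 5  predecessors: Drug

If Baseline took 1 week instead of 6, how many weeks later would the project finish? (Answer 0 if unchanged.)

Critical path before the change: Sites→Drug→Enroll = 6+6+7 = 19 giving 19 weeks.
Baseline is off the critical path — its longest chain is 18 weeks, giving 1 of slack.
The critical path is still Sites→Drug→Enroll; finish is now 19 weeks.
Change in finish: 19 − 19 = +0 weeks.

0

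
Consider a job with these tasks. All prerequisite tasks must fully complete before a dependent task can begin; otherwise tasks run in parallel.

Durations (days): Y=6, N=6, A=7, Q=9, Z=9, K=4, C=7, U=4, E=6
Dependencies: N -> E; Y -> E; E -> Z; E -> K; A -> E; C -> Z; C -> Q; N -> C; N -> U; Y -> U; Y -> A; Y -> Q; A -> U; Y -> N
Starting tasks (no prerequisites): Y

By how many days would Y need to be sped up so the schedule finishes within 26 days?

Current finish: 28 days; target: 26.
Y is on every critical path, so each day cut from Y cuts the finish by one (this holds down to a finish of 23).
Need 28 − 26 = 2 days off Y → Y becomes 4 days, finish becomes 26.

2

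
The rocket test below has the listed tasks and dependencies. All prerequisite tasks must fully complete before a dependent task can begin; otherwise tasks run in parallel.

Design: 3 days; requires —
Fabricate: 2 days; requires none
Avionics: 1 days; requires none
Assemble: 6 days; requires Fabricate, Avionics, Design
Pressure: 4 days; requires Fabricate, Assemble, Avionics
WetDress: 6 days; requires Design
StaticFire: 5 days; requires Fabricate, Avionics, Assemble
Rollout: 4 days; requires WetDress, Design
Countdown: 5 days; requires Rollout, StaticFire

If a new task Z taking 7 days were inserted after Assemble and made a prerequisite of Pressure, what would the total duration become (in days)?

20

Originally the plan takes 19 days.
With Z inserted, Pressure now waits for max(Fabricate, Assemble, Avionics, Z).
New critical path: Design→Assemble→Z→Pressure = 3+6+7+4 = 20 ⇒ 20 days.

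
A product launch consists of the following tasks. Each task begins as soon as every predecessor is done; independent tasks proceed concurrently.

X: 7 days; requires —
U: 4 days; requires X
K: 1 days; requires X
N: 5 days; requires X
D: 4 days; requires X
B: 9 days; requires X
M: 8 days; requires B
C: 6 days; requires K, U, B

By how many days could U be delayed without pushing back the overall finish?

7

X→B→M = 7+9+8 = 24 sets the makespan at 24 days.
The longest chain containing U totals 17 days.
So U can slip 18 − 11 = 7 days.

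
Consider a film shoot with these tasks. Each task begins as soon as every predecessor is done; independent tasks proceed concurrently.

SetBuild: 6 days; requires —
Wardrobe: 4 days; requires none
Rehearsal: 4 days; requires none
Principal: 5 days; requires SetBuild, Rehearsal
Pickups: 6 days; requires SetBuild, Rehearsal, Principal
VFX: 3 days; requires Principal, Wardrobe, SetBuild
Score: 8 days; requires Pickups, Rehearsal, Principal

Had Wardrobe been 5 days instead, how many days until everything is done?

As given, the longest chain is SetBuild→Principal→Pickups→Score = 6+5+6+8 = 25, so the finish is 25 days.
Wardrobe has 18 days of float (longest path through it is 7).
That remains the longest chain; total 25 days.

25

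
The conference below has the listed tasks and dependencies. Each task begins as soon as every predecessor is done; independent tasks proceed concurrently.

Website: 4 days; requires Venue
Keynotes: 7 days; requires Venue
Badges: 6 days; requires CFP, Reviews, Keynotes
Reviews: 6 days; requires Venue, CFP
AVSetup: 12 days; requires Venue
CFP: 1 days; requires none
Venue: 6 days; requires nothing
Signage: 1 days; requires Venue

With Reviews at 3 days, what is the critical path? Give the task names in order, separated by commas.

Venue, Keynotes, Badges

Baseline: Venue→Keynotes→Badges = 6+7+6 = 19 → 19 days.
Reviews has 1 day of float (longest path through it is 18).
That remains the longest chain; total 19 days.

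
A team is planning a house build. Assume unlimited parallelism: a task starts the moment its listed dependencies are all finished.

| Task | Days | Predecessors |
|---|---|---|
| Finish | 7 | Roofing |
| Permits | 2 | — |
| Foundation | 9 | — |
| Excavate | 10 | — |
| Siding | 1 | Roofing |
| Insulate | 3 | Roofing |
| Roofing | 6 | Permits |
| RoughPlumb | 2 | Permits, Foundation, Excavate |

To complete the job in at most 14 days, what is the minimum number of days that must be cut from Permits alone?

Current finish: 15 days; target: 14.
Permits is on every critical path, so each day cut from Permits cuts the finish by one (this holds down to a finish of 14).
Need 15 − 14 = 1 day off Permits → Permits becomes 1 day, finish becomes 14.

1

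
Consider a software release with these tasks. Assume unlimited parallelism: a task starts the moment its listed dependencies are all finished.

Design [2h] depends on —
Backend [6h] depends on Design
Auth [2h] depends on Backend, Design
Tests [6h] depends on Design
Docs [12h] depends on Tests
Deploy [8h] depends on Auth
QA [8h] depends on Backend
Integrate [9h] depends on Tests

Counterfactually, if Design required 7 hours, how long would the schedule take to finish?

25

Critical path before the change: Design→Tests→Docs = 2+6+12 = 20 giving 20 hours.
Design lies on that path, so at 7 hours the path becomes 25 hours.
That remains the longest chain; total 25 hours.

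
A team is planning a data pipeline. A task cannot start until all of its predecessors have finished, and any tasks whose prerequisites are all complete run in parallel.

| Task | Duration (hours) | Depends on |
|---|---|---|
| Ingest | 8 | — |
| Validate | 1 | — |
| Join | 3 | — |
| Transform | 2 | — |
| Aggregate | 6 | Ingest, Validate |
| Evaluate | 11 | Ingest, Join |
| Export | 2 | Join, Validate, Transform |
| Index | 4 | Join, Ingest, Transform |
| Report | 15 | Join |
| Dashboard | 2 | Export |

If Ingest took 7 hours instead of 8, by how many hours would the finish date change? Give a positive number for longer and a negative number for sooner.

-1

Critical path before the change: Ingest→Evaluate = 8+11 = 19 giving 19 hours.
Ingest lies on that path, so at 7 hours the path becomes 18 hours.
The critical path is still Ingest→Evaluate; finish is now 18 hours.
Change in finish: 18 − 19 = -1 hours.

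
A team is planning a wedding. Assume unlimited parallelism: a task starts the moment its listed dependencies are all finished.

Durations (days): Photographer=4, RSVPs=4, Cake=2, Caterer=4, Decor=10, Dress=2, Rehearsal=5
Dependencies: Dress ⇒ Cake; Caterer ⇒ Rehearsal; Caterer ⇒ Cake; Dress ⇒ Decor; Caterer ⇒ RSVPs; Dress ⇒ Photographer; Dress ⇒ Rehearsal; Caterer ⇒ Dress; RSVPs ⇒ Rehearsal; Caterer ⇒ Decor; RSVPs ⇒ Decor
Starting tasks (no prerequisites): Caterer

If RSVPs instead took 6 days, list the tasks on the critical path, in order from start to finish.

Caterer, RSVPs, Decor

Baseline: Caterer→RSVPs→Decor = 4+4+10 = 18 → 18 days.
RSVPs lies on that path, so at 6 days the path becomes 20 days.
No other chain overtakes it, so the finish is 20 days.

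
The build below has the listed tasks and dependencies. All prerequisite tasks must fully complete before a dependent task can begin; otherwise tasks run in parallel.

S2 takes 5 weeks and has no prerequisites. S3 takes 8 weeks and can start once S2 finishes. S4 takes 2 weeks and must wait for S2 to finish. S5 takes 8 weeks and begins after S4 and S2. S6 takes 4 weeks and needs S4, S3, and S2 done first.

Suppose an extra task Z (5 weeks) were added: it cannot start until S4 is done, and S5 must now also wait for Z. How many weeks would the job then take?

20

Originally the job takes 17 weeks.
With Z inserted, S5 now waits for max(S4, S2, Z).
New critical path: S2→S4→Z→S5 = 5+2+5+8 = 20 ⇒ 20 weeks.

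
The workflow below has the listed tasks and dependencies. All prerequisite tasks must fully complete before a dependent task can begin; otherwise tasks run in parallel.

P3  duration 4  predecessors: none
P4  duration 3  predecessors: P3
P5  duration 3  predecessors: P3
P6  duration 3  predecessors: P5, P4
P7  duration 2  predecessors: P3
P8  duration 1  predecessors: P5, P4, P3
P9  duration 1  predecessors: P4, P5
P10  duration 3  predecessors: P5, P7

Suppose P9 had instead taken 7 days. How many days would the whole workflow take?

The binding path is P3→P4→P6 = 4+3+3 = 10; finish at 10 days.
The longest path through P9 is only 8 days, so P9 has float 2.
New critical path: P3→P4→P9 = 4+3+7 = 14 ⇒ 14 days.

14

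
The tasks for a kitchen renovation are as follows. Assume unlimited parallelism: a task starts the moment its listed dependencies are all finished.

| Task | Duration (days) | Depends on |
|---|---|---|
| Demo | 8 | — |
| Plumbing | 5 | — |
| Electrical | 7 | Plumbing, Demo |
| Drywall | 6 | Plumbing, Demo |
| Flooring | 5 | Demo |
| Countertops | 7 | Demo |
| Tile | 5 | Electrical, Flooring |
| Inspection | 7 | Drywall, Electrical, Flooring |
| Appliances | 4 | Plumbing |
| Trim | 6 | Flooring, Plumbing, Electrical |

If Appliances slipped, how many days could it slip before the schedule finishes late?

13

Demo→Electrical→Inspection = 8+7+7 = 22 sets the makespan at 22 days.
The longest chain containing Appliances totals 9 days.
So Appliances can slip 22 − 9 = 13 days.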